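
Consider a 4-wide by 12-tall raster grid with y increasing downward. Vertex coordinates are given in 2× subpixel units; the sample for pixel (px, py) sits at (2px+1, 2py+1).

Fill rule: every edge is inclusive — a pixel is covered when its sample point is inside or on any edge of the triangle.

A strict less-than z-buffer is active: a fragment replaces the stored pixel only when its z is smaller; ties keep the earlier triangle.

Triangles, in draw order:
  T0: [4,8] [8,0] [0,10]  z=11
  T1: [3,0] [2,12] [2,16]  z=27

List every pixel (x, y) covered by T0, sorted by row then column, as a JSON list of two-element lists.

T0:
  2·area = 24  (B↔C swapped to make it positive)
  edge (4, 8)→(0, 10): d=(-4,2) inclusive
  edge (0, 10)→(8, 0): d=(8,-10) inclusive
  edge (8, 0)→(4, 8): d=(-4,8) inclusive
    (2,2)@(5, 5): e=[10,10,4] → X
    (3,2)@(7, 5): e=[6,30,-12] → .
    (1,3)@(3, 7): e=[6,6,12] → X
    (2,3)@(5, 7): e=[2,26,-4] → .
    (0,4)@(1, 9): e=[2,2,20] → X
    (1,4)@(3, 9): e=[-2,22,4] → .
    (0,5)@(1, 11): e=[-6,18,12] → .
  covered (3 px):
    . . . .
    . . . .
    . . X .
    . X . .
    X . . .
    . . . .
    . . . .
    . . . .
    . . . .
    . . . .
    . . . .
    . . . .
T1:
  2·area = 4  (B↔C swapped to make it positive)
  edge (3, 0)→(2, 16): d=(-1,16) inclusive
  edge (2, 16)→(2, 12): d=(0,-4) inclusive
  edge (2, 12)→(3, 0): d=(1,-12) inclusive
  covered (0 px):
    . . . .
    . . . .
    . . . .
    . . . .
    . . . .
    . . . .
    . . . .
    . . . .
    . . . .
    . . . .
    . . . .
    . . . .

Answer: [[2,2],[1,3],[0,4]]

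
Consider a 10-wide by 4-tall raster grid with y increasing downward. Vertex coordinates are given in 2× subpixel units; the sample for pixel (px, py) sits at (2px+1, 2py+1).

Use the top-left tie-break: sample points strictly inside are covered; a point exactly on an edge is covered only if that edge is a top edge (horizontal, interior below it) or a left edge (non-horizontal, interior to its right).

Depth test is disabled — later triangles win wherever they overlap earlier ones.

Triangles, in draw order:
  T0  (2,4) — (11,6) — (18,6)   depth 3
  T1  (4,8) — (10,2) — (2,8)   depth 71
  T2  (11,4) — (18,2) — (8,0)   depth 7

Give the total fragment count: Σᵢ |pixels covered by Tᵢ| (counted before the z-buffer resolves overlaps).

T0:
  2·area = 14  (B↔C swapped to make it positive)
  edge (2, 4)→(18, 6): d=(16,2) right/bottom  bias=-1
  edge (18, 6)→(11, 6): d=(-7,0) right/bottom  bias=-1
  edge (11, 6)→(2, 4): d=(-9,-2) top-left  bias=+0
    (3,2)@(7, 5): e=[6,7,1] → X
    (4,2)@(9, 5): e=[2,7,5] → X
    (5,2)@(11, 5): e=[-2,7,9] → .
    (3,3)@(7, 7): e=[38,-7,-17] → .
    (4,3)@(9, 7): e=[34,-7,-13] → .
  covered (2 px):
    . . . . . . . . . .
    . . . . . . . . . .
    . . . X X . . . . .
    . . . . . . . . . .
T1:
  2·area = 12  (B↔C swapped to make it positive)
  edge (4, 8)→(2, 8): d=(-2,0) right/bottom  bias=-1
  edge (2, 8)→(10, 2): d=(8,-6) top-left  bias=+0
  edge (10, 2)→(4, 8): d=(-6,6) right/bottom  bias=-1
    (5,0)@(11, 1): e=[14,-2,0] → .  [on edge]
    (4,1)@(9, 3): e=[10,2,0] → .  [on edge]
    (3,2)@(7, 5): e=[6,6,0] → .  [on edge]
    (2,3)@(5, 7): e=[2,10,0] → .  [on edge]
  covered (0 px):
    . . . . . . . . . .
    . . . . . . . . . .
    . . . . . . . . . .
    . . . . . . . . . .
T2:
  2·area = 34  (B↔C swapped to make it positive)
  edge (11, 4)→(8, 0): d=(-3,-4) top-left  bias=+0
  edge (8, 0)→(18, 2): d=(10,2) right/bottom  bias=-1
  edge (18, 2)→(11, 4): d=(-7,2) right/bottom  bias=-1
    (4,0)@(9, 1): e=[1,8,25] → X
    (5,0)@(11, 1): e=[9,4,21] → X
    (6,0)@(13, 1): e=[17,0,17] → .  [on edge]
    (4,1)@(9, 3): e=[-5,28,11] → .
    (5,1)@(11, 3): e=[3,24,7] → X
    (6,1)@(13, 3): e=[11,20,3] → X
    (7,1)@(15, 3): e=[19,16,-1] → .
    (5,2)@(11, 5): e=[-3,44,-7] → .
    (6,2)@(13, 5): e=[5,40,-11] → .
  covered (4 px):
    . . . . X X . . . .
    . . . . . X X . . .
    . . . . . . . . . .
    . . . . . . . . . .

Result: 6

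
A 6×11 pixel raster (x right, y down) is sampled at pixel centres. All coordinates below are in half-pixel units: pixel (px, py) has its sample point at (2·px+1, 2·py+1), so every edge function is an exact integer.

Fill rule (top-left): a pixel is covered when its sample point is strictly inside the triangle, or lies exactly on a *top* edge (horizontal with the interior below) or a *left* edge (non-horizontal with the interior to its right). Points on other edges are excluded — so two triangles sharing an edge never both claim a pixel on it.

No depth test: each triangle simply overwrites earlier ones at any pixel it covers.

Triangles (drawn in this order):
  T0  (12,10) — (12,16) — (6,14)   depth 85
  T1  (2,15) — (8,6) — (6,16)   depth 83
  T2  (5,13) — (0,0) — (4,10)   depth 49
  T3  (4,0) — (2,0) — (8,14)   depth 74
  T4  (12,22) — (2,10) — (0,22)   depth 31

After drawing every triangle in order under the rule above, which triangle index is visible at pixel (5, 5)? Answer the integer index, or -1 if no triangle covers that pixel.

T0:
  2·area = 36
  edge (12, 10)→(12, 16): d=(0,6) right/bottom  bias=-1
  edge (12, 16)→(6, 14): d=(-6,-2) top-left  bias=+0
  edge (6, 14)→(12, 10): d=(6,-4) top-left  bias=+0
    (5,5)@(11, 11): e=[6,28,2] → █
    (1,6)@(3, 13): e=[54,0,-18] → ·  [on edge]
    (4,6)@(9, 13): e=[18,12,6] → █
    (4,7)@(9, 15): e=[18,0,18] → █  [on edge]
    (4,8)@(9, 17): e=[18,-12,30] → ·
    (5,8)@(11, 17): e=[6,-8,38] → ·
  covered (5 px):
    · · · · · ·
    · · · · · ·
    · · · · · ·
    · · · · · ·
    · · · · · ·
    · · · · · █
    · · · · █ █
    · · · · █ █
    · · · · · ·
    · · · · · ·
    · · · · · ·
T1:
  2·area = 42
  edge (2, 15)→(8, 6): d=(6,-9) top-left  bias=+0
  edge (8, 6)→(6, 16): d=(-2,10) right/bottom  bias=-1
  edge (6, 16)→(2, 15): d=(-4,-1) top-left  bias=+0
    (4,0)@(9, 1): e=[-21,0,63] → ·  [on edge]
    (3,4)@(7, 9): e=[9,4,29] → █
    (4,4)@(9, 9): e=[27,-16,31] → ·
    (2,5)@(5, 11): e=[3,20,19] → █
    (3,5)@(7, 11): e=[21,0,21] → ·  [on edge]
    (2,6)@(5, 13): e=[15,16,11] → █
    (3,6)@(7, 13): e=[33,-4,13] → ·
    (1,7)@(3, 15): e=[9,32,1] → █
    (3,7)@(7, 15): e=[45,-8,5] → ·
    (1,8)@(3, 17): e=[21,28,-7] → ·
    (2,8)@(5, 17): e=[39,8,-5] → ·
    (2,10)@(5, 21): e=[63,0,-21] → ·  [on edge]
  covered (5 px):
    · · · · · ·
    · · · · · ·
    · · · · · ·
    · · · · · ·
    · · · █ · ·
    · · █ · · ·
    · · █ · · ·
    · █ █ · · ·
    · · · · · ·
    · · · · · ·
    · · · · · ·
T2:
  2·area = 2
  edge (5, 13)→(0, 0): d=(-5,-13) top-left  bias=+0
  edge (0, 0)→(4, 10): d=(4,10) right/bottom  bias=-1
  edge (4, 10)→(5, 13): d=(1,3) right/bottom  bias=-1
    (0,0)@(1, 1): e=[8,-6,0] → ·  [on edge]
    (1,3)@(3, 7): e=[4,-2,0] → ·  [on edge]
    (2,6)@(5, 13): e=[0,2,0] → ·  [on edge]
    (3,9)@(7, 19): e=[-4,6,0] → ·  [on edge]
  covered (0 px):
    · · · · · ·
    · · · · · ·
    · · · · · ·
    · · · · · ·
    · · · · · ·
    · · · · · ·
    · · · · · ·
    · · · · · ·
    · · · · · ·
    · · · · · ·
    · · · · · ·
T3:
  2·area = 28  (B↔C swapped to make it positive)
  edge (4, 0)→(8, 14): d=(4,14) right/bottom  bias=-1
  edge (8, 14)→(2, 0): d=(-6,-14) top-left  bias=+0
  edge (2, 0)→(4, 0): d=(2,0) top-left  bias=+0
    (1,0)@(3, 1): e=[18,8,2] → █
    (2,0)@(5, 1): e=[-10,36,2] → ·
    (1,1)@(3, 3): e=[26,-4,6] → ·
    (2,2)@(5, 5): e=[6,12,10] → █
    (3,2)@(7, 5): e=[-22,40,10] → ·
    (2,3)@(5, 7): e=[14,0,14] → █  [on edge]
    (3,3)@(7, 7): e=[-14,28,14] → ·
    (2,4)@(5, 9): e=[22,-12,18] → ·
    (3,5)@(7, 11): e=[2,4,22] → █
    (4,5)@(9, 11): e=[-26,32,22] → ·
    (3,6)@(7, 13): e=[10,-8,26] → ·
    (5,10)@(11, 21): e=[-14,0,42] → ·  [on edge]
  covered (4 px):
    · █ · · · ·
    · · · · · ·
    · · █ · · ·
    · · █ · · ·
    · · · · · ·
    · · · █ · ·
    · · · · · ·
    · · · · · ·
    · · · · · ·
    · · · · · ·
    · · · · · ·
T4:
  2·area = 144  (B↔C swapped to make it positive)
  edge (12, 22)→(0, 22): d=(-12,0) right/bottom  bias=-1
  edge (0, 22)→(2, 10): d=(2,-12) top-left  bias=+0
  edge (2, 10)→(12, 22): d=(10,12) right/bottom  bias=-1
    (1,6)@(3, 13): e=[108,18,18] → █
    (2,6)@(5, 13): e=[108,42,-6] → ·
    (1,7)@(3, 15): e=[84,22,38] → █
    (2,7)@(5, 15): e=[84,46,14] → █
    (3,7)@(7, 15): e=[84,70,-10] → ·
    (0,8)@(1, 17): e=[60,2,82] → █
    (3,8)@(7, 17): e=[60,74,10] → █
    (4,8)@(9, 17): e=[60,98,-14] → ·
    (0,9)@(1, 19): e=[36,6,102] → █
    (4,9)@(9, 19): e=[36,102,6] → █
    (5,9)@(11, 19): e=[36,126,-18] → ·
    (0,10)@(1, 21): e=[12,10,122] → █
  covered (18 px):
    · · · · · ·
    · · · · · ·
    · · · · · ·
    · · · · · ·
    · · · · · ·
    · · · · · ·
    · █ · · · ·
    · █ █ · · ·
    █ █ █ █ · ·
    █ █ █ █ █ ·
    █ █ █ █ █ █

Z-buffer (winner per pixel, '.' = empty):
  . 3 . . . .
  . . . . . .
  . . 3 . . .
  . . 3 . . .
  . . . 1 . .
  . . 1 3 . 0
  . 4 1 . 0 0
  . 4 4 . 0 0
  4 4 4 4 . .
  4 4 4 4 4 .
  4 4 4 4 4 4

Final: 0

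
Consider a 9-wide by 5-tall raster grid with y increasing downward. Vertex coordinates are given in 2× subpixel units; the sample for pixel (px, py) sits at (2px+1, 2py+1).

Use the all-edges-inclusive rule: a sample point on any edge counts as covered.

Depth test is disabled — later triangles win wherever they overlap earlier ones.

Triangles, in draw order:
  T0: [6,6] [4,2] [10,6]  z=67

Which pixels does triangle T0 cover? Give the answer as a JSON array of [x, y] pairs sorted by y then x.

T0:
  2·area = 16
  edge (6, 6)→(4, 2): d=(-2,-4) inclusive
  edge (4, 2)→(10, 6): d=(6,4) inclusive
  edge (10, 6)→(6, 6): d=(-4,0) inclusive
    (2,1)@(5, 3): e=[2,2,12] → X
    (3,1)@(7, 3): e=[10,-6,12] → .
    (2,2)@(5, 5): e=[-2,14,4] → .
    (3,2)@(7, 5): e=[6,6,4] → X
    (4,2)@(9, 5): e=[14,-2,4] → .
    (3,3)@(7, 7): e=[2,18,-4] → .
  covered (2 px):
    . . . . . . . . .
    . . X . . . . . .
    . . . X . . . . .
    . . . . . . . . .
    . . . . . . . . .

Final: [[2,1],[3,2]]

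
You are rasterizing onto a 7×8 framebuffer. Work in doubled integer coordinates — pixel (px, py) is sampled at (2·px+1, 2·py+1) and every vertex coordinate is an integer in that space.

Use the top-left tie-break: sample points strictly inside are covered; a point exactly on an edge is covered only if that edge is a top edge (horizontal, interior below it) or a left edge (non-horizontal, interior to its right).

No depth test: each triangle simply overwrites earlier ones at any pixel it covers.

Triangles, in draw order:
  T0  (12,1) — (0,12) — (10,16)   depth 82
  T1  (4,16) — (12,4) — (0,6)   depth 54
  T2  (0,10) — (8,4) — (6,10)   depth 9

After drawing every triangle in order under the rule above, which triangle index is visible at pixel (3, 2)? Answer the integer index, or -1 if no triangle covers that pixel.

T0:
  2·area = 158  (B↔C swapped to make it positive)
  edge (12, 1)→(10, 16): d=(-2,15) right/bottom  bias=-1
  edge (10, 16)→(0, 12): d=(-10,-4) top-left  bias=+0
  edge (0, 12)→(12, 1): d=(12,-11) top-left  bias=+0
    (5,1)@(11, 3): e=[11,134,13] → X
    (6,1)@(13, 3): e=[-19,142,35] → .
    (4,2)@(9, 5): e=[37,106,15] → X
    (6,2)@(13, 5): e=[-23,122,59] → .
    (3,3)@(7, 7): e=[63,78,17] → X
    (6,3)@(13, 7): e=[-27,102,83] → .
    (2,4)@(5, 9): e=[89,50,19] → X
    (5,4)@(11, 9): e=[-1,74,85] → .
    (1,5)@(3, 11): e=[115,22,21] → X
    (5,5)@(11, 11): e=[-5,54,109] → .
    (1,6)@(3, 13): e=[111,2,45] → X
    (5,6)@(11, 13): e=[-9,34,133] → .
  covered (18 px):
    . . . . . . .
    . . . . . X .
    . . . . X X .
    . . . X X X .
    . . X X X . .
    . X X X X . .
    . X X X X . .
    . . . . X . .
T1:
  2·area = 128  (B↔C swapped to make it positive)
  edge (4, 16)→(0, 6): d=(-4,-10) top-left  bias=+0
  edge (0, 6)→(12, 4): d=(12,-2) top-left  bias=+0
  edge (12, 4)→(4, 16): d=(-8,12) right/bottom  bias=-1
    (3,2)@(7, 5): e=[74,2,52] → X
    (4,2)@(9, 5): e=[94,6,28] → X
    (5,2)@(11, 5): e=[114,10,4] → X
    (6,2)@(13, 5): e=[134,14,-20] → .
    (0,3)@(1, 7): e=[6,14,108] → X
    (1,3)@(3, 7): e=[26,18,84] → X
    (2,3)@(5, 7): e=[46,22,60] → X
    (5,3)@(11, 7): e=[106,34,-12] → .
    (0,4)@(1, 9): e=[-2,38,92] → .
    (1,4)@(3, 9): e=[18,42,68] → X
    (4,4)@(9, 9): e=[78,54,-4] → .
    (1,5)@(3, 11): e=[10,66,52] → X
  covered (16 px):
    . . . . . . .
    . . . . . . .
    . . . X X X .
    X X X X X . .
    . X X X . . .
    . X X X . . .
    . X X . . . .
    . . . . . . .
T2:
  2·area = 36
  edge (0, 10)→(8, 4): d=(8,-6) top-left  bias=+0
  edge (8, 4)→(6, 10): d=(-2,6) right/bottom  bias=-1
  edge (6, 10)→(0, 10): d=(-6,0) right/bottom  bias=-1
    (4,0)@(9, 1): e=[-18,0,54] → .  [on edge]
    (3,2)@(7, 5): e=[2,4,30] → X
    (4,2)@(9, 5): e=[14,-8,30] → .
    (2,3)@(5, 7): e=[6,12,18] → X
    (3,3)@(7, 7): e=[18,0,18] → .  [on edge]
    (1,4)@(3, 9): e=[10,20,6] → X
    (3,4)@(7, 9): e=[34,-4,6] → .
    (1,5)@(3, 11): e=[26,16,-6] → .
    (2,5)@(5, 11): e=[38,4,-6] → .
    (2,6)@(5, 13): e=[54,0,-18] → .  [on edge]
  covered (4 px):
    . . . . . . .
    . . . . . . .
    . . . X . . .
    . . X . . . .
    . X X . . . .
    . . . . . . .
    . . . . . . .
    . . . . . . .

Z-buffer (winner per pixel, '.' = empty):
  . . . . . . .
  . . . . . 0 .
  . . . 2 1 1 .
  1 1 2 1 1 0 .
  . 2 2 1 0 . .
  . 1 1 1 0 . .
  . 1 1 0 0 . .
  . . . . 0 . .

Answer: 2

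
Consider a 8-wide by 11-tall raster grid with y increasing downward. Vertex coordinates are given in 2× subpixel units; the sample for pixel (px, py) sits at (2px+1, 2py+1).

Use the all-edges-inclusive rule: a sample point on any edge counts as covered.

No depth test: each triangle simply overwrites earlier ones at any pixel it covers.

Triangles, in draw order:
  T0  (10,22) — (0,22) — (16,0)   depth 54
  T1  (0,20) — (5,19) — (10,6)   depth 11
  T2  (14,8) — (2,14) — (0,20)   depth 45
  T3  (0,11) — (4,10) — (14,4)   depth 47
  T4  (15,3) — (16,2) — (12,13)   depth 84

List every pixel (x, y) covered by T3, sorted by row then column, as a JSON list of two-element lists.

T0:
  2·area = 220
  edge (10, 22)→(0, 22): d=(-10,0) inclusive
  edge (0, 22)→(16, 0): d=(16,-22) inclusive
  edge (16, 0)→(10, 22): d=(-6,22) inclusive
    (7,1)@(15, 3): e=[190,26,4] → █
    (6,2)@(13, 5): e=[170,14,36] → █
    (7,2)@(15, 5): e=[170,58,-8] → ·
    (5,3)@(11, 7): e=[150,2,68] → █
    (7,3)@(15, 7): e=[150,90,-20] → ·
    (5,4)@(11, 9): e=[130,34,56] → █
    (7,4)@(15, 9): e=[130,122,-32] → ·
    (4,5)@(9, 11): e=[110,22,88] → █
    (6,5)@(13, 11): e=[110,110,0] → █  [on edge]
    (7,5)@(15, 11): e=[110,154,-44] → ·
    (3,6)@(7, 13): e=[90,10,120] → █
    (6,6)@(13, 13): e=[90,142,-12] → ·
  covered (28 px):
    · · · · · · · ·
    · · · · · · · █
    · · · · · · █ ·
    · · · · · █ █ ·
    · · · · · █ █ ·
    · · · · █ █ █ ·
    · · · █ █ █ · ·
    · · · █ █ █ · ·
    · · █ █ █ █ · ·
    · █ █ █ █ · · ·
    █ █ █ █ █ · · ·
T1:
  2·area = 60  (B↔C swapped to make it positive)
  edge (0, 20)→(10, 6): d=(10,-14) inclusive
  edge (10, 6)→(5, 19): d=(-5,13) inclusive
  edge (5, 19)→(0, 20): d=(-5,1) inclusive
    (3,5)@(7, 11): e=[8,14,38] → █
    (4,5)@(9, 11): e=[36,-12,36] → ·
    (2,6)@(5, 13): e=[0,30,30] → █  [on edge]
    (4,6)@(9, 13): e=[56,-22,26] → ·
    (2,7)@(5, 15): e=[20,20,20] → █
    (3,7)@(7, 15): e=[48,-6,18] → ·
    (1,8)@(3, 17): e=[12,36,12] → █
    (3,8)@(7, 17): e=[68,-16,8] → ·
    (7,8)@(15, 17): e=[180,-120,0] → ·  [on edge]
    (0,9)@(1, 19): e=[4,52,4] → █
    (2,9)@(5, 19): e=[60,0,0] → █  [on edge]
    (3,9)@(7, 19): e=[88,-26,-2] → ·
  covered (9 px):
    · · · · · · · ·
    · · · · · · · ·
    · · · · · · · ·
    · · · · · · · ·
    · · · · · · · ·
    · · · █ · · · ·
    · · █ █ · · · ·
    · · █ · · · · ·
    · █ █ · · · · ·
    █ █ █ · · · · ·
    · · · · · · · ·
T2:
  2·area = 60  (B↔C swapped to make it positive)
  edge (14, 8)→(0, 20): d=(-14,12) inclusive
  edge (0, 20)→(2, 14): d=(2,-6) inclusive
  edge (2, 14)→(14, 8): d=(12,-6) inclusive
    (2,2)@(5, 5): e=[150,0,-90] → ·  [on edge]
    (1,5)@(3, 11): e=[90,0,-30] → ·  [on edge]
    (4,5)@(9, 11): e=[18,36,6] → █
    (5,5)@(11, 11): e=[-6,48,18] → ·
    (2,6)@(5, 13): e=[38,16,6] → █
    (3,6)@(7, 13): e=[14,28,18] → █
    (4,6)@(9, 13): e=[-10,40,30] → ·
    (1,7)@(3, 15): e=[34,8,18] → █
    (3,7)@(7, 15): e=[-14,32,42] → ·
    (0,8)@(1, 17): e=[30,0,30] → █  [on edge]
    (2,8)@(5, 17): e=[-18,24,54] → ·
    (0,9)@(1, 19): e=[2,4,54] → █
  covered (8 px):
    · · · · · · · ·
    · · · · · · · ·
    · · · · · · · ·
    · · · · · · · ·
    · · · · · · · ·
    · · · · █ · · ·
    · · █ █ · · · ·
    · █ █ · · · · ·
    █ █ · · · · · ·
    █ · · · · · · ·
    · · · · · · · ·
T3:
  2·area = 14  (B↔C swapped to make it positive)
  edge (0, 11)→(14, 4): d=(14,-7) inclusive
  edge (14, 4)→(4, 10): d=(-10,6) inclusive
  edge (4, 10)→(0, 11): d=(-4,1) inclusive
    (4,3)@(9, 7): e=[7,0,7] → █  [on edge]
    (5,3)@(11, 7): e=[21,-12,5] → ·
    (2,4)@(5, 9): e=[7,4,3] → █
    (3,4)@(7, 9): e=[21,-8,1] → ·
    (4,4)@(9, 9): e=[35,-20,-1] → ·
    (2,5)@(5, 11): e=[35,-16,-5] → ·
  covered (2 px):
    · · · · · · · ·
    · · · · · · · ·
    · · · · · · · ·
    · · · · █ · · ·
    · · █ · · · · ·
    · · · · · · · ·
    · · · · · · · ·
    · · · · · · · ·
    · · · · · · · ·
    · · · · · · · ·
    · · · · · · · ·
T4:
  2·area = 7
  edge (15, 3)→(16, 2): d=(1,-1) inclusive
  edge (16, 2)→(12, 13): d=(-4,11) inclusive
  edge (12, 13)→(15, 3): d=(3,-10) inclusive
    (7,1)@(15, 3): e=[0,7,0] → █  [on edge]
    (6,2)@(13, 5): e=[0,21,-14] → ·  [on edge]
    (7,2)@(15, 5): e=[2,-1,6] → ·
    (5,3)@(11, 7): e=[0,35,-28] → ·  [on edge]
    (4,4)@(9, 9): e=[0,49,-42] → ·  [on edge]
    (3,5)@(7, 11): e=[0,63,-56] → ·  [on edge]
    (2,6)@(5, 13): e=[0,77,-70] → ·  [on edge]
    (1,7)@(3, 15): e=[0,91,-84] → ·  [on edge]
    (0,8)@(1, 17): e=[0,105,-98] → ·  [on edge]
  covered (1 px):
    · · · · · · · ·
    · · · · · · · █
    · · · · · · · ·
    · · · · · · · ·
    · · · · · · · ·
    · · · · · · · ·
    · · · · · · · ·
    · · · · · · · ·
    · · · · · · · ·
    · · · · · · · ·
    · · · · · · · ·

Result: [[4,3],[2,4]]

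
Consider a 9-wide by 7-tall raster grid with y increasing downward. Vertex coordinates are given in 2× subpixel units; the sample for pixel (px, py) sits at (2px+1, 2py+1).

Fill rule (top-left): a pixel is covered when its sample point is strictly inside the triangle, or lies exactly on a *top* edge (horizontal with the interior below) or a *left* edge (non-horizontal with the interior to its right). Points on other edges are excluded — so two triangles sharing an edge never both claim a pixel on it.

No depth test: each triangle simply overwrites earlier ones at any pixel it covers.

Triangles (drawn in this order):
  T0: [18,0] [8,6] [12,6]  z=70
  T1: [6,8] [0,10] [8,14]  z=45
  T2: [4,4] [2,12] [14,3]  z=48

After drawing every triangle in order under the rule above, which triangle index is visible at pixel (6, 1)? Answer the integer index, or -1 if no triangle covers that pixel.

T0:
  2·area = 24  (B↔C swapped to make it positive)
  edge (18, 0)→(12, 6): d=(-6,6) right/bottom  bias=-1
  edge (12, 6)→(8, 6): d=(-4,0) right/bottom  bias=-1
  edge (8, 6)→(18, 0): d=(10,-6) top-left  bias=+0
    (8,0)@(17, 1): e=[0,20,4] → ·  [on edge]
    (6,1)@(13, 3): e=[12,12,0] → #  [on edge]
    (7,1)@(15, 3): e=[0,12,12] → ·  [on edge]
    (5,2)@(11, 5): e=[12,4,8] → #
    (6,2)@(13, 5): e=[0,4,20] → ·  [on edge]
    (5,3)@(11, 7): e=[0,-4,28] → ·  [on edge]
    (1,4)@(3, 9): e=[36,-12,0] → ·  [on edge]
    (4,4)@(9, 9): e=[0,-12,36] → ·  [on edge]
    (3,5)@(7, 11): e=[0,-20,44] → ·  [on edge]
    (2,6)@(5, 13): e=[0,-28,52] → ·  [on edge]
  covered (2 px):
    · · · · · · · · ·
    · · · · · · # · ·
    · · · · · # · · ·
    · · · · · · · · ·
    · · · · · · · · ·
    · · · · · · · · ·
    · · · · · · · · ·
T1:
  2·area = 40  (B↔C swapped to make it positive)
  edge (6, 8)→(8, 14): d=(2,6) right/bottom  bias=-1
  edge (8, 14)→(0, 10): d=(-8,-4) top-left  bias=+0
  edge (0, 10)→(6, 8): d=(6,-2) top-left  bias=+0
    (2,2)@(5, 5): e=[0,60,-20] → ·  [on edge]
    (7,2)@(15, 5): e=[-60,100,0] → ·  [on edge]
    (4,3)@(9, 7): e=[-20,60,0] → ·  [on edge]
    (1,4)@(3, 9): e=[20,20,0] → #  [on edge]
    (2,4)@(5, 9): e=[8,28,4] → #
    (3,4)@(7, 9): e=[-4,36,8] → ·
    (1,5)@(3, 11): e=[24,4,12] → #
    (3,5)@(7, 11): e=[0,20,20] → ·  [on edge]
    (1,6)@(3, 13): e=[28,-12,24] → ·
    (2,6)@(5, 13): e=[16,-4,28] → ·
    (3,6)@(7, 13): e=[4,4,32] → #
    (4,6)@(9, 13): e=[-8,12,36] → ·
  covered (5 px):
    · · · · · · · · ·
    · · · · · · · · ·
    · · · · · · · · ·
    · · · · · · · · ·
    · # # · · · · · ·
    · # # · · · · · ·
    · · · # · · · · ·
T2:
  2·area = 78  (B↔C swapped to make it positive)
  edge (4, 4)→(14, 3): d=(10,-1) top-left  bias=+0
  edge (14, 3)→(2, 12): d=(-12,9) right/bottom  bias=-1
  edge (2, 12)→(4, 4): d=(2,-8) top-left  bias=+0
    (2,2)@(5, 5): e=[11,57,10] → #
    (3,2)@(7, 5): e=[13,39,26] → #
    (4,2)@(9, 5): e=[15,21,42] → #
    (5,2)@(11, 5): e=[17,3,58] → #
    (6,2)@(13, 5): e=[19,-15,74] → ·
    (2,3)@(5, 7): e=[31,33,14] → #
    (4,3)@(9, 7): e=[35,-3,46] → ·
    (5,3)@(11, 7): e=[37,-21,62] → ·
    (1,4)@(3, 9): e=[49,27,2] → #
    (3,4)@(7, 9): e=[53,-9,34] → ·
    (1,5)@(3, 11): e=[69,3,6] → #
    (2,5)@(5, 11): e=[71,-15,22] → ·
  covered (9 px):
    · · · · · · · · ·
    · · · · · · · · ·
    · · # # # # · · ·
    · · # # · · · · ·
    · # # · · · · · ·
    · # · · · · · · ·
    · · · · · · · · ·

Z-buffer (winner per pixel, '.' = empty):
  . . . . . . . . .
  . . . . . . 0 . .
  . . 2 2 2 2 . . .
  . . 2 2 . . . . .
  . 2 2 . . . . . .
  . 2 1 . . . . . .
  . . . 1 . . . . .

Result: 0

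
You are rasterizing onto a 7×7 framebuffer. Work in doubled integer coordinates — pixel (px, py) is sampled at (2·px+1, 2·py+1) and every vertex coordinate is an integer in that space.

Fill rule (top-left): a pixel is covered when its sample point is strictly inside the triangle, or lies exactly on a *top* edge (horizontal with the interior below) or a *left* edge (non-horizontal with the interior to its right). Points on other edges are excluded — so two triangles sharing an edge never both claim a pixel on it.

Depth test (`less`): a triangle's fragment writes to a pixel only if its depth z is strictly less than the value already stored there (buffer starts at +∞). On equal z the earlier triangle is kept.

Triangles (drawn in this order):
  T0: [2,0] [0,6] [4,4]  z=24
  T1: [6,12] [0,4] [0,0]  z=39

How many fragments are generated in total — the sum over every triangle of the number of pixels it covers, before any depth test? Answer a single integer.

T0:
  2·area = 20  (B↔C swapped to make it positive)
  edge (2, 0)→(4, 4): d=(2,4) right/bottom  bias=-1
  edge (4, 4)→(0, 6): d=(-4,2) right/bottom  bias=-1
  edge (0, 6)→(2, 0): d=(2,-6) top-left  bias=+0
    (0,1)@(1, 3): e=[10,10,0] → █  [on edge]
    (1,1)@(3, 3): e=[2,6,12] → █
    (2,1)@(5, 3): e=[-6,2,24] → ·
    (0,2)@(1, 5): e=[14,2,4] → █
    (1,2)@(3, 5): e=[6,-2,16] → ·
    (0,3)@(1, 7): e=[18,-6,8] → ·
  covered (3 px):
    · · · · · · ·
    █ █ · · · · ·
    █ · · · · · ·
    · · · · · · ·
    · · · · · · ·
    · · · · · · ·
    · · · · · · ·
T1:
  2·area = 24
  edge (6, 12)→(0, 4): d=(-6,-8) top-left  bias=+0
  edge (0, 4)→(0, 0): d=(0,-4) top-left  bias=+0
  edge (0, 0)→(6, 12): d=(6,12) right/bottom  bias=-1
    (0,1)@(1, 3): e=[14,4,6] → █
    (1,1)@(3, 3): e=[30,12,-18] → ·
    (0,2)@(1, 5): e=[2,4,18] → █
    (1,2)@(3, 5): e=[18,12,-6] → ·
    (0,3)@(1, 7): e=[-10,4,30] → ·
    (1,3)@(3, 7): e=[6,12,6] → █
    (2,3)@(5, 7): e=[22,20,-18] → ·
    (1,4)@(3, 9): e=[-6,12,18] → ·
  covered (3 px):
    · · · · · · ·
    █ · · · · · ·
    █ · · · · · ·
    · █ · · · · ·
    · · · · · · ·
    · · · · · · ·
    · · · · · · ·

Result: 6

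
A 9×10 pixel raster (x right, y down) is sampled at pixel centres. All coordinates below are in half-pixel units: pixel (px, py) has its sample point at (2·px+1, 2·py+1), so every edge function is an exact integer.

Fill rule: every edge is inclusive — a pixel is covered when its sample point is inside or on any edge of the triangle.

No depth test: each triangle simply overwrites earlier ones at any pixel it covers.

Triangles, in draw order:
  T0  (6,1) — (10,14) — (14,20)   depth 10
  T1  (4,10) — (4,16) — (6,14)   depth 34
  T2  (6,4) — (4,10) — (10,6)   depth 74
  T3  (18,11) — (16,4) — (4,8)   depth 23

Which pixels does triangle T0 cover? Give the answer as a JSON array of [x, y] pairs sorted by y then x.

T0:
  2·area = 28  (B↔C swapped to make it positive)
  edge (6, 1)→(14, 20): d=(8,19) inclusive
  edge (14, 20)→(10, 14): d=(-4,-6) inclusive
  edge (10, 14)→(6, 1): d=(-4,-13) inclusive
    (4,4)@(9, 9): e=[7,14,7] → X
    (5,4)@(11, 9): e=[-31,26,33] → .
    (4,5)@(9, 11): e=[23,6,-1] → .
    (5,6)@(11, 13): e=[1,10,17] → X
    (6,6)@(13, 13): e=[-37,22,43] → .
    (5,7)@(11, 15): e=[17,2,9] → X
    (6,7)@(13, 15): e=[-21,14,35] → .
    (5,8)@(11, 17): e=[33,-6,1] → .
  covered (3 px):
    . . . . . . . . .
    . . . . . . . . .
    . . . . . . . . .
    . . . . . . . . .
    . . . . X . . . .
    . . . . . . . . .
    . . . . . X . . .
    . . . . . X . . .
    . . . . . . . . .
    . . . . . . . . .
T1:
  2·area = 12  (B↔C swapped to make it positive)
  edge (4, 10)→(6, 14): d=(2,4) inclusive
  edge (6, 14)→(4, 16): d=(-2,2) inclusive
  edge (4, 16)→(4, 10): d=(0,-6) inclusive
    (8,1)@(17, 3): e=[-66,0,78] → .  [on edge]
    (7,2)@(15, 5): e=[-54,0,66] → .  [on edge]
    (6,3)@(13, 7): e=[-42,0,54] → .  [on edge]
    (5,4)@(11, 9): e=[-30,0,42] → .  [on edge]
    (4,5)@(9, 11): e=[-18,0,30] → .  [on edge]
    (2,6)@(5, 13): e=[2,4,6] → X
    (3,6)@(7, 13): e=[-6,0,18] → .  [on edge]
    (2,7)@(5, 15): e=[6,0,6] → X  [on edge]
    (3,7)@(7, 15): e=[-2,-4,18] → .
    (1,8)@(3, 17): e=[18,0,-6] → .  [on edge]
    (2,8)@(5, 17): e=[10,-4,6] → .
    (0,9)@(1, 19): e=[30,0,-18] → .  [on edge]
  covered (2 px):
    . . . . . . . . .
    . . . . . . . . .
    . . . . . . . . .
    . . . . . . . . .
    . . . . . . . . .
    . . . . . . . . .
    . . X . . . . . .
    . . X . . . . . .
    . . . . . . . . .
    . . . . . . . . .
T2:
  2·area = 28  (B↔C swapped to make it positive)
  edge (6, 4)→(10, 6): d=(4,2) inclusive
  edge (10, 6)→(4, 10): d=(-6,4) inclusive
  edge (4, 10)→(6, 4): d=(2,-6) inclusive
    (3,0)@(7, 1): e=[-14,42,0] → .  [on edge]
    (3,2)@(7, 5): e=[2,18,8] → X
    (4,2)@(9, 5): e=[-2,10,20] → .
    (2,3)@(5, 7): e=[14,14,0] → X  [on edge]
    (4,3)@(9, 7): e=[6,-2,24] → .
    (2,4)@(5, 9): e=[22,2,4] → X
    (3,4)@(7, 9): e=[18,-6,16] → .
    (2,5)@(5, 11): e=[30,-10,8] → .
    (1,6)@(3, 13): e=[42,-14,0] → .  [on edge]
    (0,9)@(1, 19): e=[70,-42,0] → .  [on edge]
  covered (4 px):
    . . . . . . . . .
    . . . . . . . . .
    . . . X . . . . .
    . . X X . . . . .
    . . X . . . . . .
    . . . . . . . . .
    . . . . . . . . .
    . . . . . . . . .
    . . . . . . . . .
    . . . . . . . . .
T3:
  2·area = 92  (B↔C swapped to make it positive)
  edge (18, 11)→(4, 8): d=(-14,-3) inclusive
  edge (4, 8)→(16, 4): d=(12,-4) inclusive
  edge (16, 4)→(18, 11): d=(2,7) inclusive
    (6,2)@(13, 5): e=[69,0,23] → X  [on edge]
    (7,2)@(15, 5): e=[75,8,9] → X
    (8,2)@(17, 5): e=[81,16,-5] → .
    (3,3)@(7, 7): e=[23,0,69] → X  [on edge]
    (4,3)@(9, 7): e=[29,8,55] → X
    (5,3)@(11, 7): e=[35,16,41] → X
    (8,3)@(17, 7): e=[53,40,-1] → .
    (0,4)@(1, 9): e=[-23,0,115] → .  [on edge]
    (3,4)@(7, 9): e=[-5,24,73] → .
    (4,4)@(9, 9): e=[1,32,59] → X
    (8,4)@(17, 9): e=[25,64,3] → X
    (4,5)@(9, 11): e=[-27,56,63] → .
  covered (12 px):
    . . . . . . . . .
    . . . . . . . . .
    . . . . . . X X .
    . . . X X X X X .
    . . . . X X X X X
    . . . . . . . . .
    . . . . . . . . .
    . . . . . . . . .
    . . . . . . . . .
    . . . . . . . . .

Final: [[4,4],[5,6],[5,7]]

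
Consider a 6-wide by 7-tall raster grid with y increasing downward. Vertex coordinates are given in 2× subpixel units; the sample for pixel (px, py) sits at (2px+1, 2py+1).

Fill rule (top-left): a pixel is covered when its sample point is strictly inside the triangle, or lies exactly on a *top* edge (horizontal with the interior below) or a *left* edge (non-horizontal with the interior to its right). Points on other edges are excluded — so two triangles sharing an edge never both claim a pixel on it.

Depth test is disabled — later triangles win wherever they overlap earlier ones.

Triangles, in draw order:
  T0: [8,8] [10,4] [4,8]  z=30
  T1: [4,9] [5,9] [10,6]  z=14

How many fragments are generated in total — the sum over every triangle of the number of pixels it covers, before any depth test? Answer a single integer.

T0:
  2·area = 16  (B↔C swapped to make it positive)
  edge (8, 8)→(4, 8): d=(-4,0) right/bottom  bias=-1
  edge (4, 8)→(10, 4): d=(6,-4) top-left  bias=+0
  edge (10, 4)→(8, 8): d=(-2,4) right/bottom  bias=-1
    (4,2)@(9, 5): e=[12,2,2] → X
    (5,2)@(11, 5): e=[12,10,-6] → .
    (3,3)@(7, 7): e=[4,6,6] → X
    (4,3)@(9, 7): e=[4,14,-2] → .
    (3,4)@(7, 9): e=[-4,18,2] → .
  covered (2 px):
    . . . . . .
    . . . . . .
    . . . . X .
    . . . X . .
    . . . . . .
    . . . . . .
    . . . . . .
T1:
  2·area = 3  (B↔C swapped to make it positive)
  edge (4, 9)→(10, 6): d=(6,-3) top-left  bias=+0
  edge (10, 6)→(5, 9): d=(-5,3) right/bottom  bias=-1
  edge (5, 9)→(4, 9): d=(-1,0) right/bottom  bias=-1
    (0,4)@(1, 9): e=[-9,12,0] → .  [on edge]
    (1,4)@(3, 9): e=[-3,6,0] → .  [on edge]
    (2,4)@(5, 9): e=[3,0,0] → .  [on edge]
    (3,4)@(7, 9): e=[9,-6,0] → .  [on edge]
    (4,4)@(9, 9): e=[15,-12,0] → .  [on edge]
    (5,4)@(11, 9): e=[21,-18,0] → .  [on edge]
  covered (0 px):
    . . . . . .
    . . . . . .
    . . . . . .
    . . . . . .
    . . . . . .
    . . . . . .
    . . . . . .

Result: 2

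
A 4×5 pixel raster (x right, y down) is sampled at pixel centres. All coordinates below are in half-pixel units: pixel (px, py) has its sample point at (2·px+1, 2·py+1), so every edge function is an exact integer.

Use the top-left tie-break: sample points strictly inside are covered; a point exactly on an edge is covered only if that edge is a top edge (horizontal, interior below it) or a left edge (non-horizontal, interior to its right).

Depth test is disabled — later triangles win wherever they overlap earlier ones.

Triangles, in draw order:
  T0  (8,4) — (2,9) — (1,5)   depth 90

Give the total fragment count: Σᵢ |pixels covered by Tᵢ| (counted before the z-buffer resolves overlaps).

T0:
  2·area = 29
  edge (8, 4)→(2, 9): d=(-6,5) right/bottom  bias=-1
  edge (2, 9)→(1, 5): d=(-1,-4) top-left  bias=+0
  edge (1, 5)→(8, 4): d=(7,-1) top-left  bias=+0
    (0,2)@(1, 5): e=[29,0,0] → X  [on edge]
    (1,2)@(3, 5): e=[19,8,2] → X
    (2,2)@(5, 5): e=[9,16,4] → X
    (3,2)@(7, 5): e=[-1,24,6] → .
    (0,3)@(1, 7): e=[17,-2,14] → .
    (1,3)@(3, 7): e=[7,6,16] → X
    (2,3)@(5, 7): e=[-3,14,18] → .
    (1,4)@(3, 9): e=[-5,4,30] → .
  covered (4 px):
    . . . .
    . . . .
    X X X .
    . X . .
    . . . .

Result: 4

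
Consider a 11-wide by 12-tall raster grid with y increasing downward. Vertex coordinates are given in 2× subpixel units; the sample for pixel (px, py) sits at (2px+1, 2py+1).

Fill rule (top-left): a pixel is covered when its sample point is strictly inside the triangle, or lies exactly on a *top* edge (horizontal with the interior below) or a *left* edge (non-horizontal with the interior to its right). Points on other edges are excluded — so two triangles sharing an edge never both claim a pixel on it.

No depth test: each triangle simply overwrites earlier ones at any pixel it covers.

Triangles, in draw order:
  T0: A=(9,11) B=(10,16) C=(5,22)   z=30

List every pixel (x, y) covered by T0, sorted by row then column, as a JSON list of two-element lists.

T0:
  2·area = 31
  edge (9, 11)→(10, 16): d=(1,5) right/bottom  bias=-1
  edge (10, 16)→(5, 22): d=(-5,6) right/bottom  bias=-1
  edge (5, 22)→(9, 11): d=(4,-11) top-left  bias=+0
    (3,0)@(7, 1): e=[0,93,-62] → ·  [on edge]
    (4,5)@(9, 11): e=[0,31,0] → ·  [on edge]
    (4,6)@(9, 13): e=[2,21,8] → █
    (5,6)@(11, 13): e=[-8,9,30] → ·
    (4,7)@(9, 15): e=[4,11,16] → █
    (5,7)@(11, 15): e=[-6,-1,38] → ·
    (3,8)@(7, 17): e=[16,13,2] → █
    (5,8)@(11, 17): e=[-4,-11,46] → ·
    (3,9)@(7, 19): e=[18,3,10] → █
    (4,9)@(9, 19): e=[8,-9,32] → ·
    (3,10)@(7, 21): e=[20,-7,18] → ·
    (5,10)@(11, 21): e=[0,-31,62] → ·  [on edge]
  covered (5 px):
    · · · · · · · · · · ·
    · · · · · · · · · · ·
    · · · · · · · · · · ·
    · · · · · · · · · · ·
    · · · · · · · · · · ·
    · · · · · · · · · · ·
    · · · · █ · · · · · ·
    · · · · █ · · · · · ·
    · · · █ █ · · · · · ·
    · · · █ · · · · · · ·
    · · · · · · · · · · ·
    · · · · · · · · · · ·

Final: [[4,6],[4,7],[3,8],[4,8],[3,9]]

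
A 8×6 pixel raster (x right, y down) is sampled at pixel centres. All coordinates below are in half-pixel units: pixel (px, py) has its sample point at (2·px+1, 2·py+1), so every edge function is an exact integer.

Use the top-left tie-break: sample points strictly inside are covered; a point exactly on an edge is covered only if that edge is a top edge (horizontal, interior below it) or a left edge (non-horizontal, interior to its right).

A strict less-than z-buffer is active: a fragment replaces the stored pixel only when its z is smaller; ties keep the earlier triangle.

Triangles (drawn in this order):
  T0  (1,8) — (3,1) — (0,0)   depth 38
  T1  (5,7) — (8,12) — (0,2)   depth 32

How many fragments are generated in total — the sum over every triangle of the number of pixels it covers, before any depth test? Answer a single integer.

T0:
  2·area = 23  (B↔C swapped to make it positive)
  edge (1, 8)→(0, 0): d=(-1,-8) top-left  bias=+0
  edge (0, 0)→(3, 1): d=(3,1) right/bottom  bias=-1
  edge (3, 1)→(1, 8): d=(-2,7) right/bottom  bias=-1
    (0,0)@(1, 1): e=[7,2,14] → X
    (1,0)@(3, 1): e=[23,0,0] → .  [on edge]
    (0,1)@(1, 3): e=[5,8,10] → X
    (1,1)@(3, 3): e=[21,6,-4] → .
    (4,1)@(9, 3): e=[69,0,-46] → .  [on edge]
    (0,2)@(1, 5): e=[3,14,6] → X
    (1,2)@(3, 5): e=[19,12,-8] → .
    (7,2)@(15, 5): e=[115,0,-92] → .  [on edge]
    (0,3)@(1, 7): e=[1,20,2] → X
    (1,3)@(3, 7): e=[17,18,-12] → .
    (0,4)@(1, 9): e=[-1,26,-2] → .
  covered (4 px):
    X . . . . . . .
    X . . . . . . .
    X . . . . . . .
    X . . . . . . .
    . . . . . . . .
    . . . . . . . .
T1:
  2·area = 10
  edge (5, 7)→(8, 12): d=(3,5) right/bottom  bias=-1
  edge (8, 12)→(0, 2): d=(-8,-10) top-left  bias=+0
  edge (0, 2)→(5, 7): d=(5,5) right/bottom  bias=-1
    (0,1)@(1, 3): e=[8,2,0] → .  [on edge]
    (1,2)@(3, 5): e=[4,6,0] → .  [on edge]
    (2,3)@(5, 7): e=[0,10,0] → .  [on edge]
    (3,4)@(7, 9): e=[-4,14,0] → .  [on edge]
    (4,5)@(9, 11): e=[-8,18,0] → .  [on edge]
  covered (0 px):
    . . . . . . . .
    . . . . . . . .
    . . . . . . . .
    . . . . . . . .
    . . . . . . . .
    . . . . . . . .

Final: 4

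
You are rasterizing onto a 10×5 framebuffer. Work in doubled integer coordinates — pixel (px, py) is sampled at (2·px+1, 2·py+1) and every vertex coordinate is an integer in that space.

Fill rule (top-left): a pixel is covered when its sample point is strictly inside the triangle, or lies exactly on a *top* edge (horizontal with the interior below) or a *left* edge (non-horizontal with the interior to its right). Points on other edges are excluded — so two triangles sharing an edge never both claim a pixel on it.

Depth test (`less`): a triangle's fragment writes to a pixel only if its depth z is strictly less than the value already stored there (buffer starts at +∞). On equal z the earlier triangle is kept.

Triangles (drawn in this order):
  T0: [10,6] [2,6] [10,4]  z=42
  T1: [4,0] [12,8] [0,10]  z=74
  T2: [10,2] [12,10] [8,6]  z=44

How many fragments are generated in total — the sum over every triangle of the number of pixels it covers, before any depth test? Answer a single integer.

T0:
  2·area = 16
  edge (10, 6)→(2, 6): d=(-8,0) right/bottom  bias=-1
  edge (2, 6)→(10, 4): d=(8,-2) top-left  bias=+0
  edge (10, 4)→(10, 6): d=(0,2) right/bottom  bias=-1
    (3,2)@(7, 5): e=[8,2,6] → #
    (4,2)@(9, 5): e=[8,6,2] → #
    (5,2)@(11, 5): e=[8,10,-2] → ·
    (3,3)@(7, 7): e=[-8,18,6] → ·
    (4,3)@(9, 7): e=[-8,22,2] → ·
  covered (2 px):
    · · · · · · · · · ·
    · · · · · · · · · ·
    · · · # # · · · · ·
    · · · · · · · · · ·
    · · · · · · · · · ·
T1:
  2·area = 112
  edge (4, 0)→(12, 8): d=(8,8) right/bottom  bias=-1
  edge (12, 8)→(0, 10): d=(-12,2) right/bottom  bias=-1
  edge (0, 10)→(4, 0): d=(4,-10) top-left  bias=+0
    (2,0)@(5, 1): e=[0,98,14] → ·  [on edge]
    (1,1)@(3, 3): e=[32,78,2] → #
    (2,1)@(5, 3): e=[16,74,22] → #
    (3,1)@(7, 3): e=[0,70,42] → ·  [on edge]
    (1,2)@(3, 5): e=[48,54,10] → #
    (3,2)@(7, 5): e=[16,46,50] → #
    (4,2)@(9, 5): e=[0,42,70] → ·  [on edge]
    (1,3)@(3, 7): e=[64,30,18] → #
    (4,3)@(9, 7): e=[16,18,78] → #
    (5,3)@(11, 7): e=[0,14,98] → ·  [on edge]
    (0,4)@(1, 9): e=[96,10,6] → #
    (3,4)@(7, 9): e=[48,-2,66] → ·
    (6,4)@(13, 9): e=[0,-14,126] → ·  [on edge]
  covered (12 px):
    · · · · · · · · · ·
    · # # · · · · · · ·
    · # # # · · · · · ·
    · # # # # · · · · ·
    # # # · · · · · · ·
T2:
  2·area = 24
  edge (10, 2)→(12, 10): d=(2,8) right/bottom  bias=-1
  edge (12, 10)→(8, 6): d=(-4,-4) top-left  bias=+0
  edge (8, 6)→(10, 2): d=(2,-4) top-left  bias=+0
    (1,0)@(3, 1): e=[54,0,-30] → ·  [on edge]
    (2,1)@(5, 3): e=[42,0,-18] → ·  [on edge]
    (3,2)@(7, 5): e=[30,0,-6] → ·  [on edge]
    (4,2)@(9, 5): e=[14,8,2] → #
    (5,2)@(11, 5): e=[-2,16,10] → ·
    (4,3)@(9, 7): e=[18,0,6] → #  [on edge]
    (5,3)@(11, 7): e=[2,8,14] → #
    (6,3)@(13, 7): e=[-14,16,22] → ·
    (4,4)@(9, 9): e=[22,-8,10] → ·
    (5,4)@(11, 9): e=[6,0,18] → #  [on edge]
    (6,4)@(13, 9): e=[-10,8,26] → ·
  covered (4 px):
    · · · · · · · · · ·
    · · · · · · · · · ·
    · · · · # · · · · ·
    · · · · # # · · · ·
    · · · · · # · · · ·

Result: 18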